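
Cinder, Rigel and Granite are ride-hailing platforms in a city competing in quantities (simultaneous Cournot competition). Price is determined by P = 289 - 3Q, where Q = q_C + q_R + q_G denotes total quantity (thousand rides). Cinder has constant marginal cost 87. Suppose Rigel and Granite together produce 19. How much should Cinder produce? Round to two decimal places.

With rivals' combined output fixed at 19, Cinder's profit is π_C = (289 - 3·19 - 3q_C)q_C - (87q_C) = (232 - 3q_C)q_C - (87q_C).
∂π_C/∂q_C = 145 - 6q_C = 0, so q_C = 145/6.

24.17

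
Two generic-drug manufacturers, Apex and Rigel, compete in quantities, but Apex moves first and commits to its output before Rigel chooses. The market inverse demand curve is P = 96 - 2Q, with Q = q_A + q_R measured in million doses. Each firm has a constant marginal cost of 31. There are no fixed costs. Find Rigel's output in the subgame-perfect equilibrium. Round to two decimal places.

8.13

The follower Rigel best-responds to any q_A: π_R = (96 - 2Q)q_R - 31q_R.
Follower FOC: 65 - 2q_A - 4q_R = 0, so q_R(q_A) = (65 - 2q_A)/4.
Apex substitutes q_R(q_A) into its own profit: π_A = q_A(96 - 2q_A - (65 - 2q_A)/2) - 31q_A = (127/2 - q_A)q_A - 31q_A.
Maximising: ∂π_A/∂q_A = 65/2 - 2q_A = 0, giving q_A = 65/4.
Then q_R = (65 - 2·(65/4))/4 = 65/8.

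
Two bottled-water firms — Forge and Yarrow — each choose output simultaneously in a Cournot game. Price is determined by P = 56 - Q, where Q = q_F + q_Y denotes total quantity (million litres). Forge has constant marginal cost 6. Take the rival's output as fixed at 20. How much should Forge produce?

15

With the rival's output fixed at 20, Forge's profit is π_F = (56 - 20 - q_F)q_F - (6q_F) = (36 - q_F)q_F - (6q_F).
∂π_F/∂q_F = 30 - 2q_F = 0, so q_F = 15.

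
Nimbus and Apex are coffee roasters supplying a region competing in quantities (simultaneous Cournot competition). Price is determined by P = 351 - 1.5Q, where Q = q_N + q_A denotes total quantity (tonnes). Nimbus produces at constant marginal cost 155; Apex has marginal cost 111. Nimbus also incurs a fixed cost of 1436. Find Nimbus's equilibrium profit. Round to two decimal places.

275.41

Nimbus's profit: π_N = (351 - 1.5Q)q_N - (155q_N). Setting ∂π_N/∂q_N = 0: 196 - 3q_N - (3/2)(q_A) = 0.
Apex's first-order condition: 240 - 3q_A - (3/2)(q_N) = 0.
Best responses: q_N = (196 - (3/2)q_A)/3, q_A = (240 - (3/2)q_N)/3.
Substituting one into the other gives q_N = 304/9 and q_A = 568/9.
Price P = 351 - (3/2)·(872/9) = 617/3.
Nimbus's profit: (617/3 - 155)·(304/9) - 1436 = 275.4074.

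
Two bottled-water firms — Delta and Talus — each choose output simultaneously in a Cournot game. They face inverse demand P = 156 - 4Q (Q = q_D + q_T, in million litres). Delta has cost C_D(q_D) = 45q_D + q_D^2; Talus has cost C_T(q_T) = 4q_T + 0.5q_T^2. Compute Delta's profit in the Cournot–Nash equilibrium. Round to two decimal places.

Delta's profit: π_D = (156 - 4Q)q_D - (45q_D + q_D²). Setting ∂π_D/∂q_D = 0: 111 - 10q_D - 4(q_T) = 0.
Talus's first-order condition: 152 - 9q_T - 4(q_D) = 0.
So q_D = (111 - 4q_T)/10 and q_T = (152 - 4q_D)/9.
Substituting one into the other gives q_D = 391/74 and q_T = 538/37.
Price P = 156 - 4·(1467/74) = 76.7027.
Delta's profit: 76.7027·(391/74) - 45·(391/74) - (391/74)² = 139.5919.

139.59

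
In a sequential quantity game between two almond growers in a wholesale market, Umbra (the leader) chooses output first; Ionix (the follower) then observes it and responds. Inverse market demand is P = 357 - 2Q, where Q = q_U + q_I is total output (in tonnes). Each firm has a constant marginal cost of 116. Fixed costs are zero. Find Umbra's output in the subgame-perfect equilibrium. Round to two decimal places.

60.25

The follower Ionix best-responds to any q_U: π_I = (357 - 2Q)q_I - 116q_I.
Setting the follower's marginal profit to zero, 241 - 2q_U - 4q_I = 0, i.e. q_I = (241 - 2q_U)/4.
The leader anticipates this reaction. Substituting into P = 357 - 2Q gives P = 473/2 - q_U, so π_U = (473/2 - q_U)q_U - 116q_U.
Leader FOC: 241/2 - 2q_U = 0, so q_U = 241/4.
Then q_I = (241 - 2·(241/4))/4 = 241/8.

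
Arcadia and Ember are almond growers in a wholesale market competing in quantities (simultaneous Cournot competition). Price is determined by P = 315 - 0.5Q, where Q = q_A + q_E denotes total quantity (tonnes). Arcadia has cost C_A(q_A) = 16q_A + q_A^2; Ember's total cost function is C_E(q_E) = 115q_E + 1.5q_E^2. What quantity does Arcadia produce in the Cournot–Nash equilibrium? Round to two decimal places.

Arcadia's profit: π_A = (315 - 0.5Q)q_A - (16q_A + q_A²). Setting ∂π_A/∂q_A = 0: 299 - 3q_A - (1/2)(q_E) = 0.
Ember's first-order condition: 200 - 4q_E - (1/2)(q_A) = 0.
Rearranging gives the reaction functions q_A = (299 - (1/2)q_E)/3 and q_E = (200 - (1/2)q_A)/4.
Substituting one into the other gives q_A = 93.2766 and q_E = 1802/47.

93.28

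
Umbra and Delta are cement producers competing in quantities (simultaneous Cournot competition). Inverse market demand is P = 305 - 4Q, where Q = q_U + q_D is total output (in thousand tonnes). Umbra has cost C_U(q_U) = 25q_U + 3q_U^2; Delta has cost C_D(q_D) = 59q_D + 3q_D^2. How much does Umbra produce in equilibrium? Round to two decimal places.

Umbra's profit: π_U = (305 - 4Q)q_U - (25q_U + 3q_U²). Setting ∂π_U/∂q_U = 0: 280 - 14q_U - 4(q_D) = 0.
Delta's profit: π_D = (305 - 4Q)q_D - (59q_D + 3q_D²). Setting ∂π_D/∂q_D = 0: 246 - 14q_D - 4(q_U) = 0.
Rearranging gives the reaction functions q_U = (280 - 4q_D)/14 and q_D = (246 - 4q_U)/14.
Solving the pair: q_U = 734/45, q_D = 581/45.

16.31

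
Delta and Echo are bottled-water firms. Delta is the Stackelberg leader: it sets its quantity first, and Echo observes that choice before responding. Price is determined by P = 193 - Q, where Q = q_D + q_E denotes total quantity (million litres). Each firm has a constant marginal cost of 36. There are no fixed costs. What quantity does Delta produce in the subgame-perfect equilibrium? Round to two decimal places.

78.50

Solve by backward induction. Given q_D, the follower Echo maximises π_E = (193 - q_D - q_E)q_E - 36q_E.
∂π_E/∂q_E = 157 - q_D - 2q_E = 0 gives the reaction function q_E = (157 - q_D)/2.
Delta substitutes q_E(q_D) into its own profit: π_D = q_D(193 - q_D - (157 - q_D)/2) - 36q_D = (229/2 - (1/2)q_D)q_D - 36q_D.
The leader's first-order condition 157/2 - q_D = 0 yields q_D = 157/2.
Then q_E = (157 - 157/2)/2 = 157/4.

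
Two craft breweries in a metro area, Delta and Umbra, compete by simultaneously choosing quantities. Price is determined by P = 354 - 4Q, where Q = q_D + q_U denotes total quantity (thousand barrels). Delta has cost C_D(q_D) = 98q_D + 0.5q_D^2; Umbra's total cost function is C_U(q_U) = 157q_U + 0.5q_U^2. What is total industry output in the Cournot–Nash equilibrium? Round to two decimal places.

Delta's profit: π_D = (354 - 4Q)q_D - (98q_D + (1/2)q_D²). Setting ∂π_D/∂q_D = 0: 256 - 9q_D - 4(q_U) = 0.
Umbra's profit: π_U = (354 - 4Q)q_U - (157q_U + (1/2)q_U²). Setting ∂π_U/∂q_U = 0: 197 - 9q_U - 4(q_D) = 0.
Best responses: q_D = (256 - 4q_U)/9, q_U = (197 - 4q_D)/9.
Substituting one into the other gives q_D = 1516/65 and q_U = 749/65.
Total output Q = 1516/65 + 749/65 = 453/13.

34.85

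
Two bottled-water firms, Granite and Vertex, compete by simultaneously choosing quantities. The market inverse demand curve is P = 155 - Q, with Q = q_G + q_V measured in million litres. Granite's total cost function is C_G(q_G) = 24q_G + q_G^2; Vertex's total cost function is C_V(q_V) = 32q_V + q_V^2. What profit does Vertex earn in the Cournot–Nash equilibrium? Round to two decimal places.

1158.41

Granite's profit: π_G = (155 - Q)q_G - (24q_G + q_G²). Setting ∂π_G/∂q_G = 0: 131 - 4q_G - (q_V) = 0.
Vertex's first-order condition: 123 - 4q_V - (q_G) = 0.
So q_G = (131 - q_V)/4 and q_V = (123 - q_G)/4.
Solving the pair: q_G = 401/15, q_V = 361/15.
Price P = 155 - 254/5 = 521/5.
Vertex's profit: (521/5)·(361/15) - 32·(361/15) - (361/15)² = 1158.4089.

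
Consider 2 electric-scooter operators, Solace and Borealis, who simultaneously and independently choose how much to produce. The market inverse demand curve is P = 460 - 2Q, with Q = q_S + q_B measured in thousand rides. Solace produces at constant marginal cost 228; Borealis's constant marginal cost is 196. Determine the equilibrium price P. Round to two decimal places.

294.67

Solace's profit: π_S = (460 - 2Q)q_S - (228q_S). Setting ∂π_S/∂q_S = 0: 232 - 4q_S - 2(q_B) = 0.
Borealis's first-order condition: 264 - 4q_B - 2(q_S) = 0.
So q_S = (232 - 2q_B)/4 and q_B = (264 - 2q_S)/4.
Substituting one into the other gives q_S = 100/3 and q_B = 148/3.
Total output Q = 248/3, so price P = 460 - 2·(248/3) = 884/3.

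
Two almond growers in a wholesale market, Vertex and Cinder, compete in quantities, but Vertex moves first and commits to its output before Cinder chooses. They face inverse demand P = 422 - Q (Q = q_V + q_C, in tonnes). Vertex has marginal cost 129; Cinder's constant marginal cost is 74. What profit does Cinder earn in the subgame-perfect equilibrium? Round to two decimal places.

The follower Cinder best-responds to any q_V: π_C = (422 - Q)q_C - 74q_C.
Follower FOC: 348 - q_V - 2q_C = 0, so q_C(q_V) = (348 - q_V)/2.
The leader anticipates this reaction. Substituting into P = 422 - Q gives P = 248 - (1/2)q_V, so π_V = (248 - (1/2)q_V)q_V - 129q_V.
Maximising: ∂π_V/∂q_V = 119 - q_V = 0, giving q_V = 119.
Then q_C = (348 - 119)/2 = 229/2.
Price P = 422 - 467/2 = 377/2.
Cinder's profit: (377/2 - 74)·(229/2) = 13110.2500.

13110.25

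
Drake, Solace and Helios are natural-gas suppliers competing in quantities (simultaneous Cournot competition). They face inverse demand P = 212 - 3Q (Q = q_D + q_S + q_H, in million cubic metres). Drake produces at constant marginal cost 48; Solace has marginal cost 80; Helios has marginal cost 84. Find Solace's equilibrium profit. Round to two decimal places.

225.33

Drake's profit: π_D = (212 - 3Q)q_D - (48q_D). Setting ∂π_D/∂q_D = 0: 164 - 6q_D - 3(q_S + q_H) = 0.
Solace's first-order condition: 132 - 6q_S - 3(q_D + q_H) = 0.
Helios's profit: π_H = (212 - 3Q)q_H - (84q_H). Setting ∂π_H/∂q_H = 0: 128 - 6q_H - 3(q_D + q_S) = 0.
Adding the 3 conditions: 424 − 6Q − 6Q = 0, i.e. Q = 106/3.
Back-substituting: q_D = (164 − 106)/3 = 58/3, q_S = (132 − 106)/3 = 26/3, q_H = (128 − 106)/3 = 22/3.
Price P = 212 - 3·(106/3) = 106.
Solace's profit: (106 - 80)·(26/3) = 676/3.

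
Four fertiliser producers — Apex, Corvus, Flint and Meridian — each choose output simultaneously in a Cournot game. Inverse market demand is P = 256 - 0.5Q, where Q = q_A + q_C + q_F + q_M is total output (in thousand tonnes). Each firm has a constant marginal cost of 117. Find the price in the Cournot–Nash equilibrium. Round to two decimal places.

144.80

Each firm earns π_i = (256 - 0.5Q)q_i - 117q_i.
Setting ∂π_i/∂q_i = 0 with rivals' quantities fixed: 139 - q_i - (1/2)·Σ_{j≠i} q_j = 0.
By symmetry each firm produces the same amount; substituting Σ_{j≠i} q_j = 3q_i yields q_i = 139/(5/2) = 278/5.
Total output Q = 1112/5, so price P = 256 - (1/2)·(1112/5) = 724/5.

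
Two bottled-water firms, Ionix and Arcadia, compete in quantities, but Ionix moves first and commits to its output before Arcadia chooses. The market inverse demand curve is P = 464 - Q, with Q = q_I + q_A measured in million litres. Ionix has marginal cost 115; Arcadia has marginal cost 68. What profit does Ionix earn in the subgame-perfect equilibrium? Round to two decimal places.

The follower Arcadia best-responds to any q_I: π_A = (464 - Q)q_A - 68q_A.
∂π_A/∂q_A = 396 - q_I - 2q_A = 0 gives the reaction function q_A = (396 - q_I)/2.
Ionix substitutes q_A(q_I) into its own profit: π_I = q_I(464 - q_I - (396 - q_I)/2) - 115q_I = (266 - (1/2)q_I)q_I - 115q_I.
Leader FOC: 151 - q_I = 0, so q_I = 151.
Then q_A = (396 - 151)/2 = 245/2.
Price P = 464 - 547/2 = 381/2.
Ionix's profit: (381/2 - 115)·151 = 11400.5000.

11400.50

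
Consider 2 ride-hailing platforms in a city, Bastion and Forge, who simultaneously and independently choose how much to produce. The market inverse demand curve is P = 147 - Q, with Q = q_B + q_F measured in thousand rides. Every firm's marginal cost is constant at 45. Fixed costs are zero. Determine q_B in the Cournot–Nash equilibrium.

34

A representative firm's profit is π_i = q_i(147 - Q) - 45q_i.
Setting ∂π_i/∂q_i = 0 with rivals' quantities fixed: 102 - 2q_i - q_j = 0.
With identical firms every q_j equals q_i, so q_j = q_i and 102 = 3q_i, giving q_i = 34.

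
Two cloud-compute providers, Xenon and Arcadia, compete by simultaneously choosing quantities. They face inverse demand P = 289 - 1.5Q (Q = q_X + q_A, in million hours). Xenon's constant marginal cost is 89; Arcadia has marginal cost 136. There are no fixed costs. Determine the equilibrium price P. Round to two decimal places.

Xenon's profit: π_X = (289 - 1.5Q)q_X - (89q_X). Setting ∂π_X/∂q_X = 0: 200 - 3q_X - (3/2)(q_A) = 0.
Arcadia's profit: π_A = (289 - 1.5Q)q_A - (136q_A). Setting ∂π_A/∂q_A = 0: 153 - 3q_A - (3/2)(q_X) = 0.
So q_X = (200 - (3/2)q_A)/3 and q_A = (153 - (3/2)q_X)/3.
Solving the pair: q_X = 494/9, q_A = 212/9.
Total output Q = 706/9, so price P = 289 - (3/2)·(706/9) = 514/3.

171.33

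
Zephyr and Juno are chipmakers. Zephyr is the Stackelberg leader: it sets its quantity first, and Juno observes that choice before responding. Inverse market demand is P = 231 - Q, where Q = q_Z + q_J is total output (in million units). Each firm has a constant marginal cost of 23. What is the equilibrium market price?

75

Solve by backward induction. Given q_Z, the follower Juno maximises π_J = (231 - q_Z - q_J)q_J - 23q_J.
Follower FOC: 208 - q_Z - 2q_J = 0, so q_J(q_Z) = (208 - q_Z)/2.
Zephyr substitutes q_J(q_Z) into its own profit: π_Z = q_Z(231 - q_Z - (208 - q_Z)/2) - 23q_Z = (127 - (1/2)q_Z)q_Z - 23q_Z.
Maximising: ∂π_Z/∂q_Z = 104 - q_Z = 0, giving q_Z = 104.
Then q_J = (208 - 104)/2 = 52.
Total output Q = 156, so price P = 231 - 156 = 75.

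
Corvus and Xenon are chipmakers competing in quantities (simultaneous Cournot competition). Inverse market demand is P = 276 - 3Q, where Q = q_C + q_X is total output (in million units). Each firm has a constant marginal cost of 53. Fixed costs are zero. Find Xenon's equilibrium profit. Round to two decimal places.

A representative firm's profit is π_i = q_i(276 - 3Q) - 53q_i.
Setting ∂π_i/∂q_i = 0 with rivals' quantities fixed: 223 - 6q_i - 3q_j = 0.
With identical firms every q_j equals q_i, so q_j = q_i and 223 = 9q_i, giving q_i = 223/9.
Price P = 276 - 3·(446/9) = 382/3.
Xenon's profit: (382/3 - 53)·(223/9) = 1841.8148.

1841.81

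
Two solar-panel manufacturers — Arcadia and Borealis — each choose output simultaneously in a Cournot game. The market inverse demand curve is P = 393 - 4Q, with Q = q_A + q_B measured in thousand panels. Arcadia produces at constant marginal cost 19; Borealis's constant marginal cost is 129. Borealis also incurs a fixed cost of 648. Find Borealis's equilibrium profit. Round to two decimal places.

10.78

Arcadia's profit: π_A = (393 - 4Q)q_A - (19q_A). Setting ∂π_A/∂q_A = 0: 374 - 8q_A - 4(q_B) = 0.
Borealis's profit: π_B = (393 - 4Q)q_B - (129q_B). Setting ∂π_B/∂q_B = 0: 264 - 8q_B - 4(q_A) = 0.
Rearranging gives the reaction functions q_A = (374 - 4q_B)/8 and q_B = (264 - 4q_A)/8.
Solving the pair: q_A = 121/3, q_B = 77/6.
Price P = 393 - 4·(319/6) = 541/3.
Borealis's profit: (541/3 - 129)·(77/6) - 648 = 97/9.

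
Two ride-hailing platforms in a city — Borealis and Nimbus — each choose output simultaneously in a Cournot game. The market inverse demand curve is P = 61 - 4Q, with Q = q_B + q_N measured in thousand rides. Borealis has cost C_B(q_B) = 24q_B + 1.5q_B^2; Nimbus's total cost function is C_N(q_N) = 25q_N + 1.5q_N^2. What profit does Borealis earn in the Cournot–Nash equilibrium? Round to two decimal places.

34.51

Borealis's profit: π_B = (61 - 4Q)q_B - (24q_B + (3/2)q_B²). Setting ∂π_B/∂q_B = 0: 37 - 11q_B - 4(q_N) = 0.
Nimbus's first-order condition: 36 - 11q_N - 4(q_B) = 0.
Rearranging gives the reaction functions q_B = (37 - 4q_N)/11 and q_N = (36 - 4q_B)/11.
Solving the pair: q_B = 263/105, q_N = 248/105.
Price P = 61 - 4·(73/15) = 623/15.
Borealis's profit: (623/15)·(263/105) - 24·(263/105) - (3/2)(263/105)² = 34.5061.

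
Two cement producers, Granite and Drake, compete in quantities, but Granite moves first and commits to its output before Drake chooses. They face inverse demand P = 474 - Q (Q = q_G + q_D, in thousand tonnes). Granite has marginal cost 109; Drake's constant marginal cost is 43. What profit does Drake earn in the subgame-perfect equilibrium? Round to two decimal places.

The follower Drake best-responds to any q_G: π_D = (474 - Q)q_D - 43q_D.
Follower FOC: 431 - q_G - 2q_D = 0, so q_D(q_G) = (431 - q_G)/2.
Granite substitutes q_D(q_G) into its own profit: π_G = q_G(474 - q_G - (431 - q_G)/2) - 109q_G = (517/2 - (1/2)q_G)q_G - 109q_G.
Maximising: ∂π_G/∂q_G = 299/2 - q_G = 0, giving q_G = 299/2.
Then q_D = (431 - 299/2)/2 = 563/4.
Price P = 474 - 1161/4 = 735/4.
Drake's profit: (735/4 - 43)·(563/4) = 19810.5625.

19810.56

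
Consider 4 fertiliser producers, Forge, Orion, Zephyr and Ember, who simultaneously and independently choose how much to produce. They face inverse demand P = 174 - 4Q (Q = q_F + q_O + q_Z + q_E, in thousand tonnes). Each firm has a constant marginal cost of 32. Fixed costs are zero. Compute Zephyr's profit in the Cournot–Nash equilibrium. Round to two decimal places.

201.64

Each firm earns π_i = (174 - 4Q)q_i - 32q_i.
First-order condition (treating rivals' output as given): 142 - 8q_i - 4·Σ_{j≠i} q_j = 0.
With identical firms every q_j equals q_i, so Σ_{j≠i} q_j = 3q_i and 142 = 20q_i, giving q_i = 71/10.
Price P = 174 - 4·(142/5) = 302/5.
Zephyr's profit: (302/5 - 32)·(71/10) = 201.6400.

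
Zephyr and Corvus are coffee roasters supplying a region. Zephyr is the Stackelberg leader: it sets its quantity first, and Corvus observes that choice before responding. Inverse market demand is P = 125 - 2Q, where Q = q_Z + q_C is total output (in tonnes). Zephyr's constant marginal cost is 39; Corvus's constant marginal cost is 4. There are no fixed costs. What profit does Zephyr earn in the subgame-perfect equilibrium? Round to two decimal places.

The follower Corvus best-responds to any q_Z: π_C = (125 - 2Q)q_C - 4q_C.
Follower FOC: 121 - 2q_Z - 4q_C = 0, so q_C(q_Z) = (121 - 2q_Z)/4.
The leader anticipates this reaction. Substituting into P = 125 - 2Q gives P = 129/2 - q_Z, so π_Z = (129/2 - q_Z)q_Z - 39q_Z.
Leader FOC: 51/2 - 2q_Z = 0, so q_Z = 51/4.
Then q_C = (121 - 2·(51/4))/4 = 191/8.
Price P = 125 - 2·(293/8) = 207/4.
Zephyr's profit: (207/4 - 39)·(51/4) = 162.5625.

162.56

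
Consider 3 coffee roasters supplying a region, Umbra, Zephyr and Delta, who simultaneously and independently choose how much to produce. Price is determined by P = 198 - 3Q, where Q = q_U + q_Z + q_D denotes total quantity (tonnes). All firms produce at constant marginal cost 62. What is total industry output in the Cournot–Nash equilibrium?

34

Each firm earns π_i = (198 - 3Q)q_i - 62q_i.
First-order condition (treating rivals' output as given): 136 - 6q_i - 3·Σ_{j≠i} q_j = 0.
With identical firms every q_j equals q_i, so Σ_{j≠i} q_j = 2q_i and 136 = 12q_i, giving q_i = 34/3.
Total output Q = 34/3 + 34/3 + 34/3 = 34.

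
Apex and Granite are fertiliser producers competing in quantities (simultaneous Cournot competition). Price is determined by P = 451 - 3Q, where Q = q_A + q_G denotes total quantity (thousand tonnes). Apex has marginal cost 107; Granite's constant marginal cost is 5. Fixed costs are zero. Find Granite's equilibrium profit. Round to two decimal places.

11122.37

Apex's profit: π_A = (451 - 3Q)q_A - (107q_A). Setting ∂π_A/∂q_A = 0: 344 - 6q_A - 3(q_G) = 0.
Granite's profit: π_G = (451 - 3Q)q_G - (5q_G). Setting ∂π_G/∂q_G = 0: 446 - 6q_G - 3(q_A) = 0.
Rearranging gives the reaction functions q_A = (344 - 3q_G)/6 and q_G = (446 - 3q_A)/6.
Substituting one into the other gives q_A = 242/9 and q_G = 548/9.
Price P = 451 - 3·(790/9) = 563/3.
Granite's profit: (563/3 - 5)·(548/9) = 11122.3704.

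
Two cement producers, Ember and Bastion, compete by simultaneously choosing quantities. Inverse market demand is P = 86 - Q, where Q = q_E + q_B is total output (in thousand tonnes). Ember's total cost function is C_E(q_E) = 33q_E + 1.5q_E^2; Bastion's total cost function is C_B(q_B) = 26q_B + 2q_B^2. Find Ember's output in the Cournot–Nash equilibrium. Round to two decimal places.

8.90

Ember's profit: π_E = (86 - Q)q_E - (33q_E + (3/2)q_E²). Setting ∂π_E/∂q_E = 0: 53 - 5q_E - (q_B) = 0.
Bastion's profit: π_B = (86 - Q)q_B - (26q_B + 2q_B²). Setting ∂π_B/∂q_B = 0: 60 - 6q_B - (q_E) = 0.
Rearranging gives the reaction functions q_E = (53 - q_B)/5 and q_B = (60 - q_E)/6.
Substituting one into the other gives q_E = 258/29 and q_B = 247/29.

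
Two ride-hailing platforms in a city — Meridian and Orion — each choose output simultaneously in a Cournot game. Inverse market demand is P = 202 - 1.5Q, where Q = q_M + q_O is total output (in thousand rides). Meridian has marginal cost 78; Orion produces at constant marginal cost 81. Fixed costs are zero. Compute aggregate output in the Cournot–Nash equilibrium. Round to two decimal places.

54.44

Meridian's profit: π_M = (202 - 1.5Q)q_M - (78q_M). Setting ∂π_M/∂q_M = 0: 124 - 3q_M - (3/2)(q_O) = 0.
Orion's first-order condition: 121 - 3q_O - (3/2)(q_M) = 0.
Rearranging gives the reaction functions q_M = (124 - (3/2)q_O)/3 and q_O = (121 - (3/2)q_M)/3.
Substituting one into the other gives q_M = 254/9 and q_O = 236/9.
Total output Q = 254/9 + 236/9 = 490/9.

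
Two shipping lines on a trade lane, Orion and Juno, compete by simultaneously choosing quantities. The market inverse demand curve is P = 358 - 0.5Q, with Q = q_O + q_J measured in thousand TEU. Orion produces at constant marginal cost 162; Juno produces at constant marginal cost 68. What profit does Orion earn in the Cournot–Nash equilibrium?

Orion's profit: π_O = (358 - 0.5Q)q_O - (162q_O). Setting ∂π_O/∂q_O = 0: 196 - q_O - (1/2)(q_J) = 0.
Juno's profit: π_J = (358 - 0.5Q)q_J - (68q_J). Setting ∂π_J/∂q_J = 0: 290 - q_J - (1/2)(q_O) = 0.
So q_O = (196 - (1/2)q_J) and q_J = (290 - (1/2)q_O).
Solving the pair: q_O = 68, q_J = 256.
Price P = 358 - (1/2)·324 = 196.
Orion's profit: (196 - 162)·68 = 2312.

2312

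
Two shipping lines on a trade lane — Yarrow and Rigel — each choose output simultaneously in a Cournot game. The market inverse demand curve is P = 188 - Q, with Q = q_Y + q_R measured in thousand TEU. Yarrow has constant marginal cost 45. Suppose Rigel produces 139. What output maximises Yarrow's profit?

With the rival's output fixed at 139, Yarrow's profit is π_Y = (188 - 139 - q_Y)q_Y - (45q_Y) = (49 - q_Y)q_Y - (45q_Y).
∂π_Y/∂q_Y = 4 - 2q_Y = 0, so q_Y = 2.

2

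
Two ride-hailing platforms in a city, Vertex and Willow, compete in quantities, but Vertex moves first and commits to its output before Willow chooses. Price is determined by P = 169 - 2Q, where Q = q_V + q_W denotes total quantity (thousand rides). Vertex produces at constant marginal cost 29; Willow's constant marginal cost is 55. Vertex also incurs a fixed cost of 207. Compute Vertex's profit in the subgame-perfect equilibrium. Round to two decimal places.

1515.25

The follower Willow best-responds to any q_V: π_W = (169 - 2Q)q_W - 55q_W.
Setting the follower's marginal profit to zero, 114 - 2q_V - 4q_W = 0, i.e. q_W = (114 - 2q_V)/4.
The leader anticipates this reaction. Substituting into P = 169 - 2Q gives P = 112 - q_V, so π_V = (112 - q_V)q_V - 29q_V.
Leader FOC: 83 - 2q_V = 0, so q_V = 83/2.
Then q_W = (114 - 2·(83/2))/4 = 31/4.
Price P = 169 - 2·(197/4) = 141/2.
Vertex's profit: (141/2 - 29)·(83/2) - 207 = 1515.2500.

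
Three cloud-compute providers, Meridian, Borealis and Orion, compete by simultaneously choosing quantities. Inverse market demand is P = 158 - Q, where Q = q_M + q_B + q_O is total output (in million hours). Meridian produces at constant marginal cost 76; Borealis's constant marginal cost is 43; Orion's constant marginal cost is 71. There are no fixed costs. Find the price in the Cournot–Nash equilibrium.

87

Meridian's profit: π_M = (158 - Q)q_M - (76q_M). Setting ∂π_M/∂q_M = 0: 82 - 2q_M - (q_B + q_O) = 0.
Borealis's profit: π_B = (158 - Q)q_B - (43q_B). Setting ∂π_B/∂q_B = 0: 115 - 2q_B - (q_M + q_O) = 0.
Orion's first-order condition: 87 - 2q_O - (q_M + q_B) = 0.
Adding the 3 first-order conditions: 284 − 4Q = 0, so Q = 71.
Back-substituting: q_M = (82 − 71) = 11, q_B = (115 − 71) = 44, q_O = (87 − 71) = 16.
Total output Q = 71, so price P = 158 - 71 = 87.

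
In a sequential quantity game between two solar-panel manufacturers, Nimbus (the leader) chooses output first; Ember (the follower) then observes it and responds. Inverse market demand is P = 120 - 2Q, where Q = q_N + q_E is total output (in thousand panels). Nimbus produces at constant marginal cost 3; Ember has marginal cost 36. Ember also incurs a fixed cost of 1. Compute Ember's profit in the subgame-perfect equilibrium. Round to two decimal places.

9.13

The follower Ember best-responds to any q_N: π_E = (120 - 2Q)q_E - 36q_E.
∂π_E/∂q_E = 84 - 2q_N - 4q_E = 0 gives the reaction function q_E = (84 - 2q_N)/4.
The leader anticipates this reaction. Substituting into P = 120 - 2Q gives P = 78 - q_N, so π_N = (78 - q_N)q_N - 3q_N.
Leader FOC: 75 - 2q_N = 0, so q_N = 75/2.
Then q_E = (84 - 2·(75/2))/4 = 9/4.
Price P = 120 - 2·(159/4) = 81/2.
Ember's profit: (81/2 - 36)·(9/4) - 1 = 73/8.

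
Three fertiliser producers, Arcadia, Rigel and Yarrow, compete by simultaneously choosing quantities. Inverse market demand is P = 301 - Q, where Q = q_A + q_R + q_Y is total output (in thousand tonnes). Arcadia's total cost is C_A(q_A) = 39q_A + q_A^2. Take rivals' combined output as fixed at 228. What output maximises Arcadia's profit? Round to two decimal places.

With rivals' combined output fixed at 228, Arcadia's profit is π_A = (301 - 228 - q_A)q_A - (39q_A + q_A²) = (73 - q_A)q_A - (39q_A + q_A²).
∂π_A/∂q_A = 34 - 4q_A = 0, so q_A = 17/2.

8.50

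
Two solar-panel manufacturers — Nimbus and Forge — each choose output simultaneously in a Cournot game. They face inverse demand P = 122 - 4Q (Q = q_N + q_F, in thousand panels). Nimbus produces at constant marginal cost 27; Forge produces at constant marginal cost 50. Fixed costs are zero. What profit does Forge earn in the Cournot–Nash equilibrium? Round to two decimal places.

66.69

Nimbus's profit: π_N = (122 - 4Q)q_N - (27q_N). Setting ∂π_N/∂q_N = 0: 95 - 8q_N - 4(q_F) = 0.
Forge's first-order condition: 72 - 8q_F - 4(q_N) = 0.
Rearranging gives the reaction functions q_N = (95 - 4q_F)/8 and q_F = (72 - 4q_N)/8.
Substituting one into the other gives q_N = 59/6 and q_F = 49/12.
Price P = 122 - 4·(167/12) = 199/3.
Forge's profit: (199/3 - 50)·(49/12) = 66.6944.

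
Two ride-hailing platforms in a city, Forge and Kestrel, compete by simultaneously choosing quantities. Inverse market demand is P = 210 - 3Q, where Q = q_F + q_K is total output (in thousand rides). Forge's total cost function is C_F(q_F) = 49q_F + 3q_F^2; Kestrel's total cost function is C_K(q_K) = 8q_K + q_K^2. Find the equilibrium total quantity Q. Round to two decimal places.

30.15

Forge's profit: π_F = (210 - 3Q)q_F - (49q_F + 3q_F²). Setting ∂π_F/∂q_F = 0: 161 - 12q_F - 3(q_K) = 0.
Kestrel's first-order condition: 202 - 8q_K - 3(q_F) = 0.
So q_F = (161 - 3q_K)/12 and q_K = (202 - 3q_F)/8.
Solving the pair: q_F = 682/87, q_K = 647/29.
Total output Q = 682/87 + 647/29 = 30.1494.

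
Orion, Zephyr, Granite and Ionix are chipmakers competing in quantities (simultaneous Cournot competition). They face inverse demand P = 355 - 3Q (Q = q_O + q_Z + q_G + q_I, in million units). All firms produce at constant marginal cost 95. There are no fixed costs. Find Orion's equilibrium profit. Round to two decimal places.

A representative firm's profit is π_i = q_i(355 - 3Q) - 95q_i.
First-order condition (treating rivals' output as given): 260 - 6q_i - 3·Σ_{j≠i} q_j = 0.
By symmetry each firm produces the same amount; substituting Σ_{j≠i} q_j = 3q_i yields q_i = 260/15 = 52/3.
Price P = 355 - 3·(208/3) = 147.
Orion's profit: (147 - 95)·(52/3) = 901.3333.

901.33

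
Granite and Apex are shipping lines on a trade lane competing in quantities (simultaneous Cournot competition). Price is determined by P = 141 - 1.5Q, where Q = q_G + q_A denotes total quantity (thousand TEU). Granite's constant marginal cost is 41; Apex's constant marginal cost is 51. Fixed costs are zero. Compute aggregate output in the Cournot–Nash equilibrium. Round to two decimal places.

42.22

Granite's profit: π_G = (141 - 1.5Q)q_G - (41q_G). Setting ∂π_G/∂q_G = 0: 100 - 3q_G - (3/2)(q_A) = 0.
Apex's profit: π_A = (141 - 1.5Q)q_A - (51q_A). Setting ∂π_A/∂q_A = 0: 90 - 3q_A - (3/2)(q_G) = 0.
So q_G = (100 - (3/2)q_A)/3 and q_A = (90 - (3/2)q_G)/3.
Solving the pair: q_G = 220/9, q_A = 160/9.
Total output Q = 220/9 + 160/9 = 380/9.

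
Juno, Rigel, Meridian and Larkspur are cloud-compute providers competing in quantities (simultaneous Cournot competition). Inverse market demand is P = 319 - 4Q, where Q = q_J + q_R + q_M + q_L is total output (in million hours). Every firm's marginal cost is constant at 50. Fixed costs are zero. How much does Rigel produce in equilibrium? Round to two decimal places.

13.45

A representative firm's profit is π_i = q_i(319 - 4Q) - 50q_i.
First-order condition (treating rivals' output as given): 269 - 8q_i - 4·Σ_{j≠i} q_j = 0.
With identical firms every q_j equals q_i, so Σ_{j≠i} q_j = 3q_i and 269 = 20q_i, giving q_i = 269/20.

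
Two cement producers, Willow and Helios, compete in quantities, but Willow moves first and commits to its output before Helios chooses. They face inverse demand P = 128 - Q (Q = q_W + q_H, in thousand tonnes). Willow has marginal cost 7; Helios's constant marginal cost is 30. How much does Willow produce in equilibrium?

Solve by backward induction. Given q_W, the follower Helios maximises π_H = (128 - q_W - q_H)q_H - 30q_H.
Follower FOC: 98 - q_W - 2q_H = 0, so q_H(q_W) = (98 - q_W)/2.
Willow substitutes q_H(q_W) into its own profit: π_W = q_W(128 - q_W - (98 - q_W)/2) - 7q_W = (79 - (1/2)q_W)q_W - 7q_W.
The leader's first-order condition 72 - q_W = 0 yields q_W = 72.
Then q_H = (98 - 72)/2 = 13.

72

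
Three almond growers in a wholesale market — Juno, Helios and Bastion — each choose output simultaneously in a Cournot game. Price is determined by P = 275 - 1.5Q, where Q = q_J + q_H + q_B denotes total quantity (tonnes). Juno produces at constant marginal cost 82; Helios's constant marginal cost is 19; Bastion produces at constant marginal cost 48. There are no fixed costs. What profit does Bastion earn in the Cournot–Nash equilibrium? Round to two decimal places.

2242.67

Juno's profit: π_J = (275 - 1.5Q)q_J - (82q_J). Setting ∂π_J/∂q_J = 0: 193 - 3q_J - (3/2)(q_H + q_B) = 0.
Helios's profit: π_H = (275 - 1.5Q)q_H - (19q_H). Setting ∂π_H/∂q_H = 0: 256 - 3q_H - (3/2)(q_J + q_B) = 0.
Bastion's first-order condition: 227 - 3q_B - (3/2)(q_J + q_H) = 0.
Adding the 3 conditions: 676 − 3Q − 3Q = 0, i.e. Q = 338/3.
Back-substituting: q_J = (193 − 169)/(3/2) = 16, q_H = (256 − 169)/(3/2) = 58, q_B = (227 − 169)/(3/2) = 116/3.
Price P = 275 - (3/2)·(338/3) = 106.
Bastion's profit: (106 - 48)·(116/3) = 2242.6667.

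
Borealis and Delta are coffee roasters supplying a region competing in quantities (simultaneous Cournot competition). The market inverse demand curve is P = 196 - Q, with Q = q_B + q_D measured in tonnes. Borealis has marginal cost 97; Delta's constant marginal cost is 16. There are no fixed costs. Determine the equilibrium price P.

Borealis's profit: π_B = (196 - Q)q_B - (97q_B). Setting ∂π_B/∂q_B = 0: 99 - 2q_B - (q_D) = 0.
Delta's profit: π_D = (196 - Q)q_D - (16q_D). Setting ∂π_D/∂q_D = 0: 180 - 2q_D - (q_B) = 0.
Best responses: q_B = (99 - q_D)/2, q_D = (180 - q_B)/2.
Substituting one into the other gives q_B = 6 and q_D = 87.
Total output Q = 93, so price P = 196 - 93 = 103.

103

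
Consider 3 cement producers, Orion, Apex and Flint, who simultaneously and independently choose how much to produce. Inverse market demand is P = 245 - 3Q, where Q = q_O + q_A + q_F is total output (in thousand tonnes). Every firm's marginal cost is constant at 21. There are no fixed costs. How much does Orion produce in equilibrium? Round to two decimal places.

18.67

Each firm earns π_i = (245 - 3Q)q_i - 21q_i.
Setting ∂π_i/∂q_i = 0 with rivals' quantities fixed: 224 - 6q_i - 3·Σ_{j≠i} q_j = 0.
With identical firms every q_j equals q_i, so Σ_{j≠i} q_j = 2q_i and 224 = 12q_i, giving q_i = 56/3.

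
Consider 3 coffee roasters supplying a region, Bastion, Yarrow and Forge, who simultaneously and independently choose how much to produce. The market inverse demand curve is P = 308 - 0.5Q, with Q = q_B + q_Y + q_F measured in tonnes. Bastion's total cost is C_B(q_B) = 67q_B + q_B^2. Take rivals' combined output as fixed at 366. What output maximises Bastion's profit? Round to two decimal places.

With rivals' combined output fixed at 366, Bastion's profit is π_B = (308 - (1/2)·366 - (1/2)q_B)q_B - (67q_B + q_B²) = (125 - (1/2)q_B)q_B - (67q_B + q_B²).
∂π_B/∂q_B = 58 - 3q_B = 0, so q_B = 58/3.

19.33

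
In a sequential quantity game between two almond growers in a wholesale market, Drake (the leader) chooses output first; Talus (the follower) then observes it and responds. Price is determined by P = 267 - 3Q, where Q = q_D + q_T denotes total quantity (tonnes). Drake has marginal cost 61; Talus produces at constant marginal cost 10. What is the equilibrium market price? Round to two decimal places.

Solve by backward induction. Given q_D, the follower Talus maximises π_T = (267 - 3q_D - 3q_T)q_T - 10q_T.
∂π_T/∂q_T = 257 - 3q_D - 6q_T = 0 gives the reaction function q_T = (257 - 3q_D)/6.
The leader anticipates this reaction. Substituting into P = 267 - 3Q gives P = 277/2 - (3/2)q_D, so π_D = (277/2 - (3/2)q_D)q_D - 61q_D.
The leader's first-order condition 155/2 - 3q_D = 0 yields q_D = 155/6.
Then q_T = (257 - 3·(155/6))/6 = 359/12.
Total output Q = 223/4, so price P = 267 - 3·(223/4) = 399/4.

99.75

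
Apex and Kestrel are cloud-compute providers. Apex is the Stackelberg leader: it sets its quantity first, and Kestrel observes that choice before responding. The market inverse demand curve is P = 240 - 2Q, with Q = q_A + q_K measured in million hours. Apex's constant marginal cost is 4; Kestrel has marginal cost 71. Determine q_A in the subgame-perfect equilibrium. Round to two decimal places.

75.75

Solve by backward induction. Given q_A, the follower Kestrel maximises π_K = (240 - 2q_A - 2q_K)q_K - 71q_K.
∂π_K/∂q_K = 169 - 2q_A - 4q_K = 0 gives the reaction function q_K = (169 - 2q_A)/4.
Apex substitutes q_K(q_A) into its own profit: π_A = q_A(240 - 2q_A - (169 - 2q_A)/2) - 4q_A = (311/2 - q_A)q_A - 4q_A.
Maximising: ∂π_A/∂q_A = 303/2 - 2q_A = 0, giving q_A = 303/4.
Then q_K = (169 - 2·(303/4))/4 = 35/8.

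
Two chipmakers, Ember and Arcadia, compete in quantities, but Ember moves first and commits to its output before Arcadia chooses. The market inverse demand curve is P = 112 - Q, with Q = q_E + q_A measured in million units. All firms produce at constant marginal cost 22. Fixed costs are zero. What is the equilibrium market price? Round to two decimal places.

44.50

Solve by backward induction. Given q_E, the follower Arcadia maximises π_A = (112 - q_E - q_A)q_A - 22q_A.
Setting the follower's marginal profit to zero, 90 - q_E - 2q_A = 0, i.e. q_A = (90 - q_E)/2.
The leader anticipates this reaction. Substituting into P = 112 - Q gives P = 67 - (1/2)q_E, so π_E = (67 - (1/2)q_E)q_E - 22q_E.
The leader's first-order condition 45 - q_E = 0 yields q_E = 45.
Then q_A = (90 - 45)/2 = 45/2.
Total output Q = 135/2, so price P = 112 - 135/2 = 89/2.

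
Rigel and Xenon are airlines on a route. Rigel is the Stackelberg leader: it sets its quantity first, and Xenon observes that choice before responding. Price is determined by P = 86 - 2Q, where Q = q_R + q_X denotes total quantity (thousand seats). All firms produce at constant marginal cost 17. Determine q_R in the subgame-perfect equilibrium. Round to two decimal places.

Solve by backward induction. Given q_R, the follower Xenon maximises π_X = (86 - 2q_R - 2q_X)q_X - 17q_X.
Follower FOC: 69 - 2q_R - 4q_X = 0, so q_X(q_R) = (69 - 2q_R)/4.
The leader anticipates this reaction. Substituting into P = 86 - 2Q gives P = 103/2 - q_R, so π_R = (103/2 - q_R)q_R - 17q_R.
Leader FOC: 69/2 - 2q_R = 0, so q_R = 69/4.
Then q_X = (69 - 2·(69/4))/4 = 69/8.

17.25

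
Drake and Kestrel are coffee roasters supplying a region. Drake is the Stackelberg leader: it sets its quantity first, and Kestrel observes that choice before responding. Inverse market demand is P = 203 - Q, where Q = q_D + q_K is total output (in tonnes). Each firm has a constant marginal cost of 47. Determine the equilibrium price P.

Solve by backward induction. Given q_D, the follower Kestrel maximises π_K = (203 - q_D - q_K)q_K - 47q_K.
∂π_K/∂q_K = 156 - q_D - 2q_K = 0 gives the reaction function q_K = (156 - q_D)/2.
Drake substitutes q_K(q_D) into its own profit: π_D = q_D(203 - q_D - (156 - q_D)/2) - 47q_D = (125 - (1/2)q_D)q_D - 47q_D.
The leader's first-order condition 78 - q_D = 0 yields q_D = 78.
Then q_K = (156 - 78)/2 = 39.
Total output Q = 117, so price P = 203 - 117 = 86.

86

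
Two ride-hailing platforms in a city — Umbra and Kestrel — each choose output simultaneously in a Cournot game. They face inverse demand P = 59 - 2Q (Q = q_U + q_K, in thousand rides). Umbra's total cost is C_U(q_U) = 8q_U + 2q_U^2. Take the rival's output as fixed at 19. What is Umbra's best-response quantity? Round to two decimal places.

1.63

With the rival's output fixed at 19, Umbra's profit is π_U = (59 - 2·19 - 2q_U)q_U - (8q_U + 2q_U²) = (21 - 2q_U)q_U - (8q_U + 2q_U²).
∂π_U/∂q_U = 13 - 8q_U = 0, so q_U = 13/8.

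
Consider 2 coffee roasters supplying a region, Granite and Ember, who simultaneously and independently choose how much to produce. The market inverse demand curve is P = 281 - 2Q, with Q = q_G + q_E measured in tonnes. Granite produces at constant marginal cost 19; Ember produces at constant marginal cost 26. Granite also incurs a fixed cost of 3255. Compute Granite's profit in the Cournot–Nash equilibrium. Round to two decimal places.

765.06

Granite's profit: π_G = (281 - 2Q)q_G - (19q_G). Setting ∂π_G/∂q_G = 0: 262 - 4q_G - 2(q_E) = 0.
Ember's first-order condition: 255 - 4q_E - 2(q_G) = 0.
Best responses: q_G = (262 - 2q_E)/4, q_E = (255 - 2q_G)/4.
Solving the pair: q_G = 269/6, q_E = 124/3.
Price P = 281 - 2·(517/6) = 326/3.
Granite's profit: (326/3 - 19)·(269/6) - 3255 = 765.0556.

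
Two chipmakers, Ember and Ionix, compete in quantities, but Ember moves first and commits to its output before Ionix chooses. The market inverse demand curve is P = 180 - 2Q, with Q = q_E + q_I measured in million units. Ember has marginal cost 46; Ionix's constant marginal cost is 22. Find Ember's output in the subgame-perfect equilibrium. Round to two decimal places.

The follower Ionix best-responds to any q_E: π_I = (180 - 2Q)q_I - 22q_I.
∂π_I/∂q_I = 158 - 2q_E - 4q_I = 0 gives the reaction function q_I = (158 - 2q_E)/4.
Ember substitutes q_I(q_E) into its own profit: π_E = q_E(180 - 2q_E - (158 - 2q_E)/2) - 46q_E = (101 - q_E)q_E - 46q_E.
Leader FOC: 55 - 2q_E = 0, so q_E = 55/2.
Then q_I = (158 - 2·(55/2))/4 = 103/4.

27.50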